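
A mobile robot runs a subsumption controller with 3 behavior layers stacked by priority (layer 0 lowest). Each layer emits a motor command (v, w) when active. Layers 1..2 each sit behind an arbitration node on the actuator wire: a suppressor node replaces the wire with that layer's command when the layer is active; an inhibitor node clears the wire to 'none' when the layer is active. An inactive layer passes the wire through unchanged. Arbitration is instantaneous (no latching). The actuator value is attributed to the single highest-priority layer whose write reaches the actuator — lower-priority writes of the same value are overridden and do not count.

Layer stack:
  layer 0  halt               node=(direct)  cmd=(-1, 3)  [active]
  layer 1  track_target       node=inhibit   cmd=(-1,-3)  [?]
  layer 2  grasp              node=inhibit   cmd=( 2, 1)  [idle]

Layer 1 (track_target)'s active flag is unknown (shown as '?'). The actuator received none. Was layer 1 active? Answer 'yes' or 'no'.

If layer 1 is active=yes:
  actuator would be none
If layer 1 is active=no:
  actuator would be (-1, 3)
Observed none, so layer 1 was active.

yes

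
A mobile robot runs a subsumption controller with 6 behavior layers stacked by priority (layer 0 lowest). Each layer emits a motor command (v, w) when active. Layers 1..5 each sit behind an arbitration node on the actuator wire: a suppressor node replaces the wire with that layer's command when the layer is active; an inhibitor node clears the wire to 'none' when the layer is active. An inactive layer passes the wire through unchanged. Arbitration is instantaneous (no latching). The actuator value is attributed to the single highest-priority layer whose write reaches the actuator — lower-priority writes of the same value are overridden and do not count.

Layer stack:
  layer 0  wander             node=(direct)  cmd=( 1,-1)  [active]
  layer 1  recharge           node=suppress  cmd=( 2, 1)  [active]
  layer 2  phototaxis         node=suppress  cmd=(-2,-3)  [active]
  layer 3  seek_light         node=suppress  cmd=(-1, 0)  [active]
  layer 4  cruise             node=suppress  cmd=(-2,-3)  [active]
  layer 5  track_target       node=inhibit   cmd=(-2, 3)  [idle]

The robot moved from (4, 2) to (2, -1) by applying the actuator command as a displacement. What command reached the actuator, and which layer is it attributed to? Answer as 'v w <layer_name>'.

displacement = (2, -1) − (4, 2) = (-2, -3)
L0 wander: active, feeds wire = (1, -1)
L1 recharge: active, suppressor → wire = (2, 1)
L2 phototaxis: active, suppressor → wire = (-2, -3)
L3 seek_light: active, suppressor → wire = (-1, 0)
L4 cruise: active, suppressor → wire = (-2, -3)
L5 track_target: idle → wire stays (-2, -3)
actuator = (-2, -3) — from layer 4 (cruise)

-2 -3 cruise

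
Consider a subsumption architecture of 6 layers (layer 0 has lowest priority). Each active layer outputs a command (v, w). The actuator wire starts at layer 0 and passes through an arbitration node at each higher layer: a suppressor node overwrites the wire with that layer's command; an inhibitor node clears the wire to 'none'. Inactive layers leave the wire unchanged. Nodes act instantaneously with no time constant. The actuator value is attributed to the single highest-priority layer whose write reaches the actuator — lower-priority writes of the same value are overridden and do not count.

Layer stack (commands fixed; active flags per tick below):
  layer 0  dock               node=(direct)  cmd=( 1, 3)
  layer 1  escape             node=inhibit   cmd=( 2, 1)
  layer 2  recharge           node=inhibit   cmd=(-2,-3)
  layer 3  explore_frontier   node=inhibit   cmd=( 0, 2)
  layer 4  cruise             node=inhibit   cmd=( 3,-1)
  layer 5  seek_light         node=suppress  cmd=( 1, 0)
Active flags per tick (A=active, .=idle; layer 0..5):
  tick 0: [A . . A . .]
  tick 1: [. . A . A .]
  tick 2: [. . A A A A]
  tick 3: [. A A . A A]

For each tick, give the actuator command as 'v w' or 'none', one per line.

none
none
1 0
1 0

tick 0:
  L0 dock: active, feeds wire = (1, 3)
  L1 escape: idle → wire stays (1, 3)
  L2 recharge: idle → wire stays (1, 3)
  L3 explore_frontier: active, inhibitor → wire = none
  L4 cruise: idle → wire stays none
  L5 seek_light: idle → wire stays none
  actuator = none
tick 1:
  L0 dock: idle → wire = none
  L1 escape: idle → wire stays none
  L2 recharge: active, inhibitor → wire = none
  L3 explore_frontier: idle → wire stays none
  L4 cruise: active, inhibitor → wire = none
  L5 seek_light: idle → wire stays none
  actuator = none
tick 2:
  L0 dock: idle → wire = none
  L1 escape: idle → wire stays none
  L2 recharge: active, inhibitor → wire = none
  L3 explore_frontier: active, inhibitor → wire = none
  L4 cruise: active, inhibitor → wire = none
  L5 seek_light: active, suppressor → wire = (1, 0)
  actuator = (1, 0)
tick 3:
  L0 dock: idle → wire = none
  L1 escape: active, inhibitor → wire = none
  L2 recharge: active, inhibitor → wire = none
  L3 explore_frontier: idle → wire stays none
  L4 cruise: active, inhibitor → wire = none
  L5 seek_light: active, suppressor → wire = (1, 0)
  actuator = (1, 0)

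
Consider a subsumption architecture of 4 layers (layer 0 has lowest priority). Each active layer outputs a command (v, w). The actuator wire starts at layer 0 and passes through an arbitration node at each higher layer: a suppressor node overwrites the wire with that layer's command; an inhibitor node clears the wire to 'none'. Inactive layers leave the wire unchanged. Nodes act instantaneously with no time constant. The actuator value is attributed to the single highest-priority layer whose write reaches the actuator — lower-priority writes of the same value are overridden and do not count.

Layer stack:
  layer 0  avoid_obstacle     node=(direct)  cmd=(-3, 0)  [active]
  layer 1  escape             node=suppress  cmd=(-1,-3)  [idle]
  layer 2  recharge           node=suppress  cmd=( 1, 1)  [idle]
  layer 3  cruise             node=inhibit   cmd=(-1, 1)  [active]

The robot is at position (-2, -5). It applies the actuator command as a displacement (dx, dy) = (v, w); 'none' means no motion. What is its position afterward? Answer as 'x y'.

L0 avoid_obstacle: active, feeds wire = (-3, 0)
L1 escape: idle → wire stays (-3, 0)
L2 recharge: idle → wire stays (-3, 0)
L3 cruise: active, inhibitor → wire = none
actuator = none
position: (-2, -5) + none = (-2, -5)

-2 -5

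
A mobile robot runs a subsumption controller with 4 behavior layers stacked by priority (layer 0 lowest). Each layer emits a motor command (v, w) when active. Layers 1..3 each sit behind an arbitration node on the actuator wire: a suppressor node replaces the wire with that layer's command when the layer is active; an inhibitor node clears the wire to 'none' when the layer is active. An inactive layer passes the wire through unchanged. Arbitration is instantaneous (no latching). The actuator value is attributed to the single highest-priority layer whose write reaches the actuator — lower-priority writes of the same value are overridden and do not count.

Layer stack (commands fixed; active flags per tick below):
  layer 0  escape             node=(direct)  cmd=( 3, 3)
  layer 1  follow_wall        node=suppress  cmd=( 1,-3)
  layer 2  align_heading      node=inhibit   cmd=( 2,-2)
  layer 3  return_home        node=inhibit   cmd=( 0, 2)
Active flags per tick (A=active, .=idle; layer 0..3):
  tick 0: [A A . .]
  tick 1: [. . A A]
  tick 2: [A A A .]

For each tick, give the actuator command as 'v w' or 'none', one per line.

tick 0:
  L0 escape: active, feeds wire = (3, 3)
  L1 follow_wall: active, suppressor → wire = (1, -3)
  L2 align_heading: idle → wire stays (1, -3)
  L3 return_home: idle → wire stays (1, -3)
  actuator = (1, -3)
tick 1:
  L0 escape: idle → wire = none
  L1 follow_wall: idle → wire stays none
  L2 align_heading: active, inhibitor → wire = none
  L3 return_home: active, inhibitor → wire = none
  actuator = none
tick 2:
  L0 escape: active, feeds wire = (3, 3)
  L1 follow_wall: active, suppressor → wire = (1, -3)
  L2 align_heading: active, inhibitor → wire = none
  L3 return_home: idle → wire stays none
  actuator = none

1 -3
none
none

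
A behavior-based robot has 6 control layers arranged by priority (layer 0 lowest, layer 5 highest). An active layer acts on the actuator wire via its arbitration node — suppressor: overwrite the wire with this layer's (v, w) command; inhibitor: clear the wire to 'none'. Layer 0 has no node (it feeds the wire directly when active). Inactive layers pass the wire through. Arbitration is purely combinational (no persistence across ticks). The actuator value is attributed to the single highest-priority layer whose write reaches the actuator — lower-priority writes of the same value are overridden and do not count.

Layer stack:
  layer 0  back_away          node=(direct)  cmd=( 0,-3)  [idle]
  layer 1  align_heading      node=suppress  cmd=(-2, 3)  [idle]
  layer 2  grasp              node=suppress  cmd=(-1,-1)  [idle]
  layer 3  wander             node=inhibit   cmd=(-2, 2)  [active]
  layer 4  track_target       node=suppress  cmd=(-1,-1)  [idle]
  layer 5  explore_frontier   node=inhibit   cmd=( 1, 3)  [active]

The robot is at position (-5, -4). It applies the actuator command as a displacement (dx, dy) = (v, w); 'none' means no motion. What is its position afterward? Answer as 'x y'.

[0] back_away off; wire := none
[1] align_heading off; pass none
[2] grasp off; pass none
[3] wander on (inhibit); wire := none
[4] track_target off; pass none
[5] explore_frontier on (inhibit); wire := none
output none
position: (-5, -4) + none = (-5, -4)

-5 -4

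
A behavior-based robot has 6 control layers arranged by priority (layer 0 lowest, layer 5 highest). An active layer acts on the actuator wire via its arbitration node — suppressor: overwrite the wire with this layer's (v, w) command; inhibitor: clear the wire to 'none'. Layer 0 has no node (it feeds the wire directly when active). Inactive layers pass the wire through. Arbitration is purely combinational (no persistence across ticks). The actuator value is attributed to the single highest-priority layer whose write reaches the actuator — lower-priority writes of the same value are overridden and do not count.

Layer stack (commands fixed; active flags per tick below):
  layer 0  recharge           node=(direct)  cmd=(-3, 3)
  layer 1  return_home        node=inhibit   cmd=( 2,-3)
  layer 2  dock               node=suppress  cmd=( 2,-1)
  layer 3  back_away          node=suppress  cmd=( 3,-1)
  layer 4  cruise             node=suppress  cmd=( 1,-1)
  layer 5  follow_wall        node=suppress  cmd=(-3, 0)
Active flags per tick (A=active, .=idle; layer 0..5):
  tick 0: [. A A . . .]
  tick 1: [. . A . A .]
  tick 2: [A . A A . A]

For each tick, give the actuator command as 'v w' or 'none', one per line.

tick 0:
  layer 0 (recharge) idle — none
  layer 1 (return_home) active — inhibits: none
  layer 2 (dock) active — suppresses: (2, -1)
  layer 3 (back_away) idle — unchanged: (2, -1)
  layer 4 (cruise) idle — unchanged: (2, -1)
  layer 5 (follow_wall) idle — unchanged: (2, -1)
  → actuator (2, -1)
tick 1:
  layer 0 (recharge) idle — none
  layer 1 (return_home) idle — unchanged: none
  layer 2 (dock) active — suppresses: (2, -1)
  layer 3 (back_away) idle — unchanged: (2, -1)
  layer 4 (cruise) active — suppresses: (1, -1)
  layer 5 (follow_wall) idle — unchanged: (1, -1)
  → actuator (1, -1)
tick 2:
  layer 0 (recharge) active — direct: (-3, 3)
  layer 1 (return_home) idle — unchanged: (-3, 3)
  layer 2 (dock) active — suppresses: (2, -1)
  layer 3 (back_away) active — suppresses: (3, -1)
  layer 4 (cruise) idle — unchanged: (3, -1)
  layer 5 (follow_wall) active — suppresses: (-3, 0)
  → actuator (-3, 0)

2 -1
1 -1
-3 0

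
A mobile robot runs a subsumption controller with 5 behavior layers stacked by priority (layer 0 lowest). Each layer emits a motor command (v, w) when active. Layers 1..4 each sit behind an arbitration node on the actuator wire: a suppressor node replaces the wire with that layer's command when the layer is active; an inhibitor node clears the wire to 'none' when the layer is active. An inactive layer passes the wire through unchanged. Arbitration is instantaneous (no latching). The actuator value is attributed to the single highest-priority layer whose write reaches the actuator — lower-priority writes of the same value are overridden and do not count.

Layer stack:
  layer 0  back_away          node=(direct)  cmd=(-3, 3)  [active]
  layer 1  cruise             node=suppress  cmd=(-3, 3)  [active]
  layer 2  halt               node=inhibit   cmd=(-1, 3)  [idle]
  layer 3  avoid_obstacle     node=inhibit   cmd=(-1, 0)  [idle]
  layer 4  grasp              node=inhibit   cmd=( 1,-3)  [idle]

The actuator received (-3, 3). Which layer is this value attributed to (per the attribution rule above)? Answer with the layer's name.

cruise

layer 0 (back_away) active — direct: (-3, 3)
layer 1 (cruise) active — suppresses: (-3, 3)
layer 2 (halt) idle — unchanged: (-3, 3)
layer 3 (avoid_obstacle) idle — unchanged: (-3, 3)
layer 4 (grasp) idle — unchanged: (-3, 3)
→ actuator (-3, 3)
last writer: layer 1 = cruise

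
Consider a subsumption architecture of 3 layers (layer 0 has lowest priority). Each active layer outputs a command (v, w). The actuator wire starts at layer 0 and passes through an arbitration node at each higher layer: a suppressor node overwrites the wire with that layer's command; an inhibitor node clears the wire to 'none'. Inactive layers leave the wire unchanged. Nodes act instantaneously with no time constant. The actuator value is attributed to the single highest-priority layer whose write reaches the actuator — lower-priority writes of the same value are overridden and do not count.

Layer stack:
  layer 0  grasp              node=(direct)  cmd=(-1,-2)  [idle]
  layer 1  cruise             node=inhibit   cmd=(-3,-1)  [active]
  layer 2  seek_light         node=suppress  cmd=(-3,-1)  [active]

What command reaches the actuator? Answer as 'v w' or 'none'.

-3 -1

[0] grasp off; wire := none
[1] cruise on (inhibit); wire := none
[2] seek_light on (suppress); wire := (-3, -1)
output (-3, -1)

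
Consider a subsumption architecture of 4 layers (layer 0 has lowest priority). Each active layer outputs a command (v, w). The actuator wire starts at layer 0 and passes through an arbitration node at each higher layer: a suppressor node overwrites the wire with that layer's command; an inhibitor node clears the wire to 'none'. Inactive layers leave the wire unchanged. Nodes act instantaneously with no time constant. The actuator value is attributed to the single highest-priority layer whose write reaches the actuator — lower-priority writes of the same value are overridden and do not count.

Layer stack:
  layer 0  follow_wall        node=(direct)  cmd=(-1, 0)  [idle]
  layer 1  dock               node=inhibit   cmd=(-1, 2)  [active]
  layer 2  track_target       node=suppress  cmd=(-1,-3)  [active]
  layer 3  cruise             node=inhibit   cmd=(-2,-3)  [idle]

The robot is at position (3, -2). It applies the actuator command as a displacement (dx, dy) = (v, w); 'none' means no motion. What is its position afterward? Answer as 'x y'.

2 -5

layer 0 (follow_wall) idle — none
layer 1 (dock) active — inhibits: none
layer 2 (track_target) active — suppresses: (-1, -3)
layer 3 (cruise) idle — unchanged: (-1, -3)
→ actuator (-1, -3)
position: (3, -2) + (-1, -3) = (2, -5)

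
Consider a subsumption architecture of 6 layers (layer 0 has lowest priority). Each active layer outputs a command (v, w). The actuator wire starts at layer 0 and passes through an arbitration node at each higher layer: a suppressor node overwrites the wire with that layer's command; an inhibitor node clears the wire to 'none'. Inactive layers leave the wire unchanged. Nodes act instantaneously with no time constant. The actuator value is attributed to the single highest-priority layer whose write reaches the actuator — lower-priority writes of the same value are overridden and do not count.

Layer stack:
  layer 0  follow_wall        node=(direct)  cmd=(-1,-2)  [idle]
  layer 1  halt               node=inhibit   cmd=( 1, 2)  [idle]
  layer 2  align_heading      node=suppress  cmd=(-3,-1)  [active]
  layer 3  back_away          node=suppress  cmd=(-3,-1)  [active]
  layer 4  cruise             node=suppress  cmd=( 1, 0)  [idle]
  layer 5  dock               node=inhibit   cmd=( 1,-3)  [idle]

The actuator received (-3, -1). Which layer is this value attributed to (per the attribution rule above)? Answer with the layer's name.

[0] follow_wall off; wire := none
[1] halt off; pass none
[2] align_heading on (suppress); wire := (-3, -1)
[3] back_away on (suppress); wire := (-3, -1)
[4] cruise off; pass (-3, -1)
[5] dock off; pass (-3, -1)
output (-3, -1)
last writer: layer 3 = back_away

back_away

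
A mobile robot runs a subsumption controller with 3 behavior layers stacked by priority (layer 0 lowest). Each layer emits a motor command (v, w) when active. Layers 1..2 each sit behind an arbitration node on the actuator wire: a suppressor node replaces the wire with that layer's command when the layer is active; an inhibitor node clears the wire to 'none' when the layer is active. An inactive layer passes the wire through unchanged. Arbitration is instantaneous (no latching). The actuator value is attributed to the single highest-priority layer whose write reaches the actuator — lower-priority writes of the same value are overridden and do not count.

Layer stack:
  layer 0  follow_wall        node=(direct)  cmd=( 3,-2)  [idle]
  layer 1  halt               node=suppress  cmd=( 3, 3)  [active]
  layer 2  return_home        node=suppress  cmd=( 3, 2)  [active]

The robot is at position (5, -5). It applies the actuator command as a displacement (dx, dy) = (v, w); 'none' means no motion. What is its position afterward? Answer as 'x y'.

8 -3

[0] follow_wall off; wire := none
[1] halt on (suppress); wire := (3, 3)
[2] return_home on (suppress); wire := (3, 2)
output (3, 2)
position: (5, -5) + (3, 2) = (8, -3)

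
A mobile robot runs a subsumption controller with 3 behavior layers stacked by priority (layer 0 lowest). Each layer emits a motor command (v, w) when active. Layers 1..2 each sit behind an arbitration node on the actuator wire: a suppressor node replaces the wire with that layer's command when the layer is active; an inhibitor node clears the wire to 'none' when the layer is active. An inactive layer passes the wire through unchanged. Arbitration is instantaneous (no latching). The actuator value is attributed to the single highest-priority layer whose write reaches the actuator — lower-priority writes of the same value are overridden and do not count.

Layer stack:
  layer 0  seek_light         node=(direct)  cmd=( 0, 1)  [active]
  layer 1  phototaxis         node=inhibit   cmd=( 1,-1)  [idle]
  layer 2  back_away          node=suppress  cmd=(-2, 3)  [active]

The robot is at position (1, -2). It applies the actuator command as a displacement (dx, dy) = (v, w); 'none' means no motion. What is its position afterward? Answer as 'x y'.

-1 1

layer 0 (seek_light) active — direct: (0, 1)
layer 1 (phototaxis) idle — unchanged: (0, 1)
layer 2 (back_away) active — suppresses: (-2, 3)
→ actuator (-2, 3)
position: (1, -2) + (-2, 3) = (-1, 1)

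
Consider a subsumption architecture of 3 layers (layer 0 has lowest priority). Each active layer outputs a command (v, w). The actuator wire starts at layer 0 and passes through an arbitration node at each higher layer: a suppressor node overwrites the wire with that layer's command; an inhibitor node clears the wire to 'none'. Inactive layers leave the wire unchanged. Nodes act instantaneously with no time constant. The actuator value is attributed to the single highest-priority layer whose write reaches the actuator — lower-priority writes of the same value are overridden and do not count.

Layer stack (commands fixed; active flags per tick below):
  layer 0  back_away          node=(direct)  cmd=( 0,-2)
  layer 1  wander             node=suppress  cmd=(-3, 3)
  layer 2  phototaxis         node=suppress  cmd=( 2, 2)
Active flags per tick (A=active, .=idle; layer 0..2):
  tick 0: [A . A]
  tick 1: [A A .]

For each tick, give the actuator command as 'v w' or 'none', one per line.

tick 0:
  [0] back_away on; wire := (0, -2)
  [1] wander off; pass (0, -2)
  [2] phototaxis on (suppress); wire := (2, 2)
  output (2, 2)
tick 1:
  [0] back_away on; wire := (0, -2)
  [1] wander on (suppress); wire := (-3, 3)
  [2] phototaxis off; pass (-3, 3)
  output (-3, 3)

2 2
-3 3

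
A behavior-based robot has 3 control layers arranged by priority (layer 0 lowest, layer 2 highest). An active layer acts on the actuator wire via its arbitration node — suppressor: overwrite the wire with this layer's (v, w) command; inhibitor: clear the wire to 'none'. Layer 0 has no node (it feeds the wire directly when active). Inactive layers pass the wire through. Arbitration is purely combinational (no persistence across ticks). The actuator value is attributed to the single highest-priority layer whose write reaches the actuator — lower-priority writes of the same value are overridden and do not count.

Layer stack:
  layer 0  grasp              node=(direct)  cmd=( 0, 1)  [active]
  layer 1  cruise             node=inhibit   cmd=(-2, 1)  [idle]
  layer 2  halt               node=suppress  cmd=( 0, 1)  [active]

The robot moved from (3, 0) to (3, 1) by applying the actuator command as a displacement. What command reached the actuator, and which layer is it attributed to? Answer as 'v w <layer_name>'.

0 1 halt

displacement = (3, 1) − (3, 0) = (0, 1)
L0 grasp: active, feeds wire = (0, 1)
L1 cruise: idle → wire stays (0, 1)
L2 halt: active, suppressor → wire = (0, 1)
actuator = (0, 1) — from layer 2 (halt)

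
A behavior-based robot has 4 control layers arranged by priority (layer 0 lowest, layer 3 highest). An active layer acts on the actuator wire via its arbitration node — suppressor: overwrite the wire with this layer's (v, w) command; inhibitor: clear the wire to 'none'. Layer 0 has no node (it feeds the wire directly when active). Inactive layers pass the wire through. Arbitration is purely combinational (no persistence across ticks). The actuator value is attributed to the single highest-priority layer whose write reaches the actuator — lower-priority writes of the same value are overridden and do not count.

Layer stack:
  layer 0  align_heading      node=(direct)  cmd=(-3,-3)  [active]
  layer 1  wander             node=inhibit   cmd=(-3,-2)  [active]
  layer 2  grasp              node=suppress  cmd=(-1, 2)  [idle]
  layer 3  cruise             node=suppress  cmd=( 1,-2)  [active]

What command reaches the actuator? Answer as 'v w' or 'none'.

layer 0 (align_heading) active — direct: (-3, -3)
layer 1 (wander) active — inhibits: none
layer 2 (grasp) idle — unchanged: none
layer 3 (cruise) active — suppresses: (1, -2)
→ actuator (1, -2)

1 -2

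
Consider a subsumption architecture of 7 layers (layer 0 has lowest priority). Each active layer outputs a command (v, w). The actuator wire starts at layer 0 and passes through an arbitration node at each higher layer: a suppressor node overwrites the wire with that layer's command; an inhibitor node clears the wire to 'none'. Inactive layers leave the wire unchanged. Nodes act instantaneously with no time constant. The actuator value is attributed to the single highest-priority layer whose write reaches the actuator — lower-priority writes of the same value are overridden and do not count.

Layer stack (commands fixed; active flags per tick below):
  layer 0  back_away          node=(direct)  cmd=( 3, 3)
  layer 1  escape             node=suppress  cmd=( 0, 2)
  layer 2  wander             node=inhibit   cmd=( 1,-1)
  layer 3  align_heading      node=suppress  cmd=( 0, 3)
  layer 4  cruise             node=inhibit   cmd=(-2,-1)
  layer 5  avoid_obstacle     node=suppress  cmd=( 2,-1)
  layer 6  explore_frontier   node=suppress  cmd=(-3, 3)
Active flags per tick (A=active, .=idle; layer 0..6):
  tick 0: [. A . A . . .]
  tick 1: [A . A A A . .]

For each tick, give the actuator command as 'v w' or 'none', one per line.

0 3
none

tick 0:
  [0] back_away off; wire := none
  [1] escape on (suppress); wire := (0, 2)
  [2] wander off; pass (0, 2)
  [3] align_heading on (suppress); wire := (0, 3)
  [4] cruise off; pass (0, 3)
  [5] avoid_obstacle off; pass (0, 3)
  [6] explore_frontier off; pass (0, 3)
  output (0, 3)
tick 1:
  [0] back_away on; wire := (3, 3)
  [1] escape off; pass (3, 3)
  [2] wander on (inhibit); wire := none
  [3] align_heading on (suppress); wire := (0, 3)
  [4] cruise on (inhibit); wire := none
  [5] avoid_obstacle off; pass none
  [6] explore_frontier off; pass none
  output none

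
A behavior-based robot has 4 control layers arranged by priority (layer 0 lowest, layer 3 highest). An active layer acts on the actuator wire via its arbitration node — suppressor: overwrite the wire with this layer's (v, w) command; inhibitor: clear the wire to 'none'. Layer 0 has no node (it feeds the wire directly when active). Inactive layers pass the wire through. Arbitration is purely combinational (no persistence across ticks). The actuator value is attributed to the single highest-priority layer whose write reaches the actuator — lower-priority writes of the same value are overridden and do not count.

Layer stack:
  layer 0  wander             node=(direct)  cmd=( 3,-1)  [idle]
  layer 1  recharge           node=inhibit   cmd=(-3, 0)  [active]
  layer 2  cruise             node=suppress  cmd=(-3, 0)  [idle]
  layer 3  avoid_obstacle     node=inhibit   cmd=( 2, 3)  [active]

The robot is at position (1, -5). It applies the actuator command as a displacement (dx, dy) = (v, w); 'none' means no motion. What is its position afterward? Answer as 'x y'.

1 -5

L0 wander: idle → wire = none
L1 recharge: active, inhibitor → wire = none
L2 cruise: idle → wire stays none
L3 avoid_obstacle: active, inhibitor → wire = none
actuator = none
position: (1, -5) + none = (1, -5)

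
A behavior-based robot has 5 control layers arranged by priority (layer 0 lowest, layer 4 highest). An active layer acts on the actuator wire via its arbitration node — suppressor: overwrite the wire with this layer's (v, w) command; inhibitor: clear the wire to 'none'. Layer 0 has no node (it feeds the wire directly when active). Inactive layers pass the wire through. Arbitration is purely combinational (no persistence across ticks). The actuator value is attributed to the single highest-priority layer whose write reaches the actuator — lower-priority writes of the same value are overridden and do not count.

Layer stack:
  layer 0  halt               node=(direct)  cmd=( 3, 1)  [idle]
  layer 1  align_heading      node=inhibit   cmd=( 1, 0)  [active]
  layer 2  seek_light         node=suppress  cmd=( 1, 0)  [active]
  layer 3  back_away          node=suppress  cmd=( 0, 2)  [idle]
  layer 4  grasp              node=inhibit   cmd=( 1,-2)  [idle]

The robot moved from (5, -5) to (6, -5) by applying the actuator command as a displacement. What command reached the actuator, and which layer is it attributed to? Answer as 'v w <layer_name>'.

displacement = (6, -5) − (5, -5) = (1, 0)
layer 0 (halt) idle — none
layer 1 (align_heading) active — inhibits: none
layer 2 (seek_light) active — suppresses: (1, 0)
layer 3 (back_away) idle — unchanged: (1, 0)
layer 4 (grasp) idle — unchanged: (1, 0)
→ actuator (1, 0) — from layer 2 (seek_light)

1 0 seek_light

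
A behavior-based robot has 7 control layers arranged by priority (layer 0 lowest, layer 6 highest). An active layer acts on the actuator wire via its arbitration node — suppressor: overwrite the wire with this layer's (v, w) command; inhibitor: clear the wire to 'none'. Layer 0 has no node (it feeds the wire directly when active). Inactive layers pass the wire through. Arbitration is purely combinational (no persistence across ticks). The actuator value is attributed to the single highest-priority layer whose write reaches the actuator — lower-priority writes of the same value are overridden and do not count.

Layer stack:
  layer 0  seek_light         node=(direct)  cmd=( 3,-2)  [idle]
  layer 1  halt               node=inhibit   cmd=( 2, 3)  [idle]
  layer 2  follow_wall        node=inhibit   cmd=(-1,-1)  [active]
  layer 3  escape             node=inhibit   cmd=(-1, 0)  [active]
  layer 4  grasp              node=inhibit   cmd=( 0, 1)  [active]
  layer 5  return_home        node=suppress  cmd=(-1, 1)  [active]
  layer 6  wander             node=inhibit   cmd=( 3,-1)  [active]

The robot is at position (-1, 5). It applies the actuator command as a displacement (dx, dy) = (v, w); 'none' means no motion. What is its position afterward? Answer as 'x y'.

-1 5

layer 0 (seek_light) idle — none
layer 1 (halt) idle — unchanged: none
layer 2 (follow_wall) active — inhibits: none
layer 3 (escape) active — inhibits: none
layer 4 (grasp) active — inhibits: none
layer 5 (return_home) active — suppresses: (-1, 1)
layer 6 (wander) active — inhibits: none
→ actuator none
position: (-1, 5) + none = (-1, 5)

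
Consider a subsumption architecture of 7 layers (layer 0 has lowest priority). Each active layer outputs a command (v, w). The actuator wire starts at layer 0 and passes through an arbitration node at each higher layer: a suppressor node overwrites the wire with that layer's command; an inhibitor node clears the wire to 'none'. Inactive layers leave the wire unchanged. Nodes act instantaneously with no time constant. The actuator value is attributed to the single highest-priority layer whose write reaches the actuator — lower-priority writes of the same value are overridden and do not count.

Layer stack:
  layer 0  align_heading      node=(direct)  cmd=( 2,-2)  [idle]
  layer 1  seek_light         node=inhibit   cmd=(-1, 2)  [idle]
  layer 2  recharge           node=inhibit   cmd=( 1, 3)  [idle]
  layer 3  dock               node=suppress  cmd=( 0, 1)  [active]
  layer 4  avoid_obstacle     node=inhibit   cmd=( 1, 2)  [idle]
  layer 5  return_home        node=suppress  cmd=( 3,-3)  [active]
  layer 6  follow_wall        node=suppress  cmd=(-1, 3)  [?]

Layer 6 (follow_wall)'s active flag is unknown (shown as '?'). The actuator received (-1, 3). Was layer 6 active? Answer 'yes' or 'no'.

If layer 6 is active=yes:
  actuator would be (-1, 3)
If layer 6 is active=no:
  actuator would be (3, -3)
Observed (-1, 3), so layer 6 was active.

yes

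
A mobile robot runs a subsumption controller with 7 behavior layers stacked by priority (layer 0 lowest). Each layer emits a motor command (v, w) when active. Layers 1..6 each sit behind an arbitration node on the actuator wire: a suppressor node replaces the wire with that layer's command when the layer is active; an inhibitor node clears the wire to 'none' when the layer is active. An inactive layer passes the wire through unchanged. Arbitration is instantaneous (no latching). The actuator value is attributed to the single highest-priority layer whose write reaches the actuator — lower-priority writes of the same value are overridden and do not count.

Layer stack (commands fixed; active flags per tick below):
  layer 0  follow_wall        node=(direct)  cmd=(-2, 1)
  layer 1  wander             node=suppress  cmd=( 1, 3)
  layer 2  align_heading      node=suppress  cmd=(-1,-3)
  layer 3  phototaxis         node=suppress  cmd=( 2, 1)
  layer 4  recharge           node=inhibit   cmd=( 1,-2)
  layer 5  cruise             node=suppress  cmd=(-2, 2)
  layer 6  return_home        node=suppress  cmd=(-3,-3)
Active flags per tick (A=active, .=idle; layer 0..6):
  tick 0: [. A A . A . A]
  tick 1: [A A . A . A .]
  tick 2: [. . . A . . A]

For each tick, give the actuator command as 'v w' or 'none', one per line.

-3 -3
-2 2
-3 -3

tick 0:
  L0 follow_wall: idle → wire = none
  L1 wander: active, suppressor → wire = (1, 3)
  L2 align_heading: active, suppressor → wire = (-1, -3)
  L3 phototaxis: idle → wire stays (-1, -3)
  L4 recharge: active, inhibitor → wire = none
  L5 cruise: idle → wire stays none
  L6 return_home: active, suppressor → wire = (-3, -3)
  actuator = (-3, -3)
tick 1:
  L0 follow_wall: active, feeds wire = (-2, 1)
  L1 wander: active, suppressor → wire = (1, 3)
  L2 align_heading: idle → wire stays (1, 3)
  L3 phototaxis: active, suppressor → wire = (2, 1)
  L4 recharge: idle → wire stays (2, 1)
  L5 cruise: active, suppressor → wire = (-2, 2)
  L6 return_home: idle → wire stays (-2, 2)
  actuator = (-2, 2)
tick 2:
  L0 follow_wall: idle → wire = none
  L1 wander: idle → wire stays none
  L2 align_heading: idle → wire stays none
  L3 phototaxis: active, suppressor → wire = (2, 1)
  L4 recharge: idle → wire stays (2, 1)
  L5 cruise: idle → wire stays (2, 1)
  L6 return_home: active, suppressor → wire = (-3, -3)
  actuator = (-3, -3)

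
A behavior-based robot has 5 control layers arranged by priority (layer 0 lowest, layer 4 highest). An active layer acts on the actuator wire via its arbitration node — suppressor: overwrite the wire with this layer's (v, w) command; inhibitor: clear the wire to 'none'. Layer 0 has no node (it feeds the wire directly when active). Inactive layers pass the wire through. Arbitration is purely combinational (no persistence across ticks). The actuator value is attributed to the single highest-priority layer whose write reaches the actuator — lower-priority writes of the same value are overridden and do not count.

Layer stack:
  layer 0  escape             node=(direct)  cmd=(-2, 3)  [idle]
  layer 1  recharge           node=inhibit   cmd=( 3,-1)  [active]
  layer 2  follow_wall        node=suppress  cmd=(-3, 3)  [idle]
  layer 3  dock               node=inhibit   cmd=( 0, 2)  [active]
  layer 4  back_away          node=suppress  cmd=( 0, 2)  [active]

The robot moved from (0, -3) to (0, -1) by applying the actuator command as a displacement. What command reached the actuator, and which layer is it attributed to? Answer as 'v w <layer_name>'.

displacement = (0, -1) − (0, -3) = (0, 2)
layer 0 (escape) idle — none
layer 1 (recharge) active — inhibits: none
layer 2 (follow_wall) idle — unchanged: none
layer 3 (dock) active — inhibits: none
layer 4 (back_away) active — suppresses: (0, 2)
→ actuator (0, 2) — from layer 4 (back_away)

0 2 back_away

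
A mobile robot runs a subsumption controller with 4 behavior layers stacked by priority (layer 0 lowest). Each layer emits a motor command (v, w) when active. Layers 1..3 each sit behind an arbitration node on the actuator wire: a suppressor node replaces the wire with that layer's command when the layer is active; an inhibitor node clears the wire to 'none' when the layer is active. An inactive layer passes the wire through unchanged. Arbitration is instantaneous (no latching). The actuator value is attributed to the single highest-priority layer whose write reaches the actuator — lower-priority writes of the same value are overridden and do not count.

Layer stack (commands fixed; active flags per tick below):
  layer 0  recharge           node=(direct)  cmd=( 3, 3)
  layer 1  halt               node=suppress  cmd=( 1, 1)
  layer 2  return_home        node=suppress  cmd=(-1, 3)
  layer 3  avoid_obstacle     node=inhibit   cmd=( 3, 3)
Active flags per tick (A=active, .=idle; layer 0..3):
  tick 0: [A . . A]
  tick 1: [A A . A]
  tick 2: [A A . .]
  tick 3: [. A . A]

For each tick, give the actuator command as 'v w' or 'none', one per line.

tick 0:
  L0 recharge: active, feeds wire = (3, 3)
  L1 halt: idle → wire stays (3, 3)
  L2 return_home: idle → wire stays (3, 3)
  L3 avoid_obstacle: active, inhibitor → wire = none
  actuator = none
tick 1:
  L0 recharge: active, feeds wire = (3, 3)
  L1 halt: active, suppressor → wire = (1, 1)
  L2 return_home: idle → wire stays (1, 1)
  L3 avoid_obstacle: active, inhibitor → wire = none
  actuator = none
tick 2:
  L0 recharge: active, feeds wire = (3, 3)
  L1 halt: active, suppressor → wire = (1, 1)
  L2 return_home: idle → wire stays (1, 1)
  L3 avoid_obstacle: idle → wire stays (1, 1)
  actuator = (1, 1)
tick 3:
  L0 recharge: idle → wire = none
  L1 halt: active, suppressor → wire = (1, 1)
  L2 return_home: idle → wire stays (1, 1)
  L3 avoid_obstacle: active, inhibitor → wire = none
  actuator = none

none
none
1 1
none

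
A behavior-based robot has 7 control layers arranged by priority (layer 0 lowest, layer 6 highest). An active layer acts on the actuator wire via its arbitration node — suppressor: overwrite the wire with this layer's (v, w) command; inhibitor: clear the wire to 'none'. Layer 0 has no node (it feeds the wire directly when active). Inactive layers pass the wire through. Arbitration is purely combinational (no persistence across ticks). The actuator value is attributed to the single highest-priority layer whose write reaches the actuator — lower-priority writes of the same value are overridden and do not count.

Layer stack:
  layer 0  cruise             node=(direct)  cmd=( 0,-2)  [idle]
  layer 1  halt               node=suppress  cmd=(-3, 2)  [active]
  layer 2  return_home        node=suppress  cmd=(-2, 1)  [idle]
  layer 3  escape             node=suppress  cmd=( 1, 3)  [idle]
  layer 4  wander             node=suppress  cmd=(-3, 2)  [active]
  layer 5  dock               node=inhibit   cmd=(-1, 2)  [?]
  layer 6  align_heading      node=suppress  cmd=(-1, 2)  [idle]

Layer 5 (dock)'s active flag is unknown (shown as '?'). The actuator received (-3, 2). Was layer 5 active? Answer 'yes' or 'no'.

no

If layer 5 is active=yes:
  actuator would be none
If layer 5 is active=no:
  actuator would be (-3, 2)
Observed (-3, 2), so layer 5 was idle.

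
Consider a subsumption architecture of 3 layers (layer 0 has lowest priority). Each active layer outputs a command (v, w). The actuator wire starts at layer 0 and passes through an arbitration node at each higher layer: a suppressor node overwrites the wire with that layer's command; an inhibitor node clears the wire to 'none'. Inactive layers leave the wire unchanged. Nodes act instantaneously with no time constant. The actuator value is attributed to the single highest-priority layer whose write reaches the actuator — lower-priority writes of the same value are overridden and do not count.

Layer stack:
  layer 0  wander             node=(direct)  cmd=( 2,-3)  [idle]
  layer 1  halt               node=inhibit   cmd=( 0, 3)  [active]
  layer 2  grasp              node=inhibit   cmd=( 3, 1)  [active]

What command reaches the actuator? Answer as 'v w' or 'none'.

[0] wander off; wire := none
[1] halt on (inhibit); wire := none
[2] grasp on (inhibit); wire := none
output none

none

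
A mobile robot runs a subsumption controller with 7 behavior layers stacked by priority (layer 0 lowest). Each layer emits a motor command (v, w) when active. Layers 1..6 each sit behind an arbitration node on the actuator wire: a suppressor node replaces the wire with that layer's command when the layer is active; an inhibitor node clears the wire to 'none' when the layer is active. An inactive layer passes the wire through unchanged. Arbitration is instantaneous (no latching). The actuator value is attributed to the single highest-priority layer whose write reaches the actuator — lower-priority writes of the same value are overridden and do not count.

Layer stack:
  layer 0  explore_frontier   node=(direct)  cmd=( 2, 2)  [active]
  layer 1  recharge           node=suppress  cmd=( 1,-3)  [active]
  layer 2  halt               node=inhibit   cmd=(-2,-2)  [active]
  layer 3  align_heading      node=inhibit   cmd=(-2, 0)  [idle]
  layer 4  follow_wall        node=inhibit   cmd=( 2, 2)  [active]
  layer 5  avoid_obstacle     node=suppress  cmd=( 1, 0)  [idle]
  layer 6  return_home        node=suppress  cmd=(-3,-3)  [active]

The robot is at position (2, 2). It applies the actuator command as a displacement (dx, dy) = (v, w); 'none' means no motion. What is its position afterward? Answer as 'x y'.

-1 -1

[0] explore_frontier on; wire := (2, 2)
[1] recharge on (suppress); wire := (1, -3)
[2] halt on (inhibit); wire := none
[3] align_heading off; pass none
[4] follow_wall on (inhibit); wire := none
[5] avoid_obstacle off; pass none
[6] return_home on (suppress); wire := (-3, -3)
output (-3, -3)
position: (2, 2) + (-3, -3) = (-1, -1)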